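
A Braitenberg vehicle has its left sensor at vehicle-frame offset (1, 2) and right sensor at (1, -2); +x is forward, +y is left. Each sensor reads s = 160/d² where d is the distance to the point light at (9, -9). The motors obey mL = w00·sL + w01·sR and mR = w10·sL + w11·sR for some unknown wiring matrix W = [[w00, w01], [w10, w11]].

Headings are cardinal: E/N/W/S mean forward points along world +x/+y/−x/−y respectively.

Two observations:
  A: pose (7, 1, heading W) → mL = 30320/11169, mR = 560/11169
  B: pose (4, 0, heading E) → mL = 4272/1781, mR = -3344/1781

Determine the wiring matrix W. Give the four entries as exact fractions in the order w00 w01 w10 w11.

obs A: pose=(7,1,W) → sL=160/73, sR=160/153, mL=30320/11169, mR=560/11169
obs B: pose=(4,0,E) → sL=160/137, sR=32/13, mL=4272/1781, mR=-3344/1781
sensor matrix S = [[160/73, 160/153], [160/137, 32/13]]; det S = 83025920/19891989
solve [mL_A; mL_B] = S·[w00; w01] and [mR_A; mR_B] = S·[w10; w11]:
  w00 = 1, w01 = 1/2, w10 = 1/2, w11 = -1

1 1/2 1/2 -1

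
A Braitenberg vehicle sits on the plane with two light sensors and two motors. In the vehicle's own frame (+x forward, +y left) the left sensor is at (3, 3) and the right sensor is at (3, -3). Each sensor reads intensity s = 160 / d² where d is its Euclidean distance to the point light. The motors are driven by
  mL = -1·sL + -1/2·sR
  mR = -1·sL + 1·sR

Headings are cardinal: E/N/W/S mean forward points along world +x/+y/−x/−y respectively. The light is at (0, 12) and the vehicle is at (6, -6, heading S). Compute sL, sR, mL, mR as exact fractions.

80/261 16/45 -632/1305 64/1305

left sensor world pos  = (9, -9); dL² = 522
right sensor world pos = (3, -9); dR² = 450
sL = 160/522 = 80/261
sR = 160/450 = 16/45
mL = -1·sL + -1/2·sR = -632/1305
mR = -1·sL + 1·sR = 64/1305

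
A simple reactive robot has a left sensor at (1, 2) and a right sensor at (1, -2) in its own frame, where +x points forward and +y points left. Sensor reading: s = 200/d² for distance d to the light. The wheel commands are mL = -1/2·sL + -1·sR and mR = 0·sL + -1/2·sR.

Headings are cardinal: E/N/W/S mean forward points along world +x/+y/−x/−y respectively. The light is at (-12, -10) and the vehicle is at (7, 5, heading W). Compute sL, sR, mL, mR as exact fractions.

left sensor world pos  = (6, 3); dL² = 493
right sensor world pos = (6, 7); dR² = 613
sL = 200/493 = 200/493
sR = 200/613 = 200/613
mL = -1/2·sL + -1·sR = -159900/302209
mR = 0·sL + -1/2·sR = -100/613

200/493 200/613 -159900/302209 -100/613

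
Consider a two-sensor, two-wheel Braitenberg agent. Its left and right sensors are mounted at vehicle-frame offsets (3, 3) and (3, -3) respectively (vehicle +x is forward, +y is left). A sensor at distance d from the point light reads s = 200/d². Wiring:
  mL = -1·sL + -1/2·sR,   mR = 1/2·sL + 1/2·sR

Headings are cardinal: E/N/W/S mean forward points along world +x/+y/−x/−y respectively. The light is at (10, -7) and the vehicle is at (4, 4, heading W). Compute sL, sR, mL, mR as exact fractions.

40/29 200/277 -13980/8033 8440/8033

left sensor world pos  = (1, 1); dL² = 145
right sensor world pos = (1, 7); dR² = 277
sL = 200/145 = 40/29
sR = 200/277 = 200/277
mL = -1·sL + -1/2·sR = -13980/8033
mR = 1/2·sL + 1/2·sR = 8440/8033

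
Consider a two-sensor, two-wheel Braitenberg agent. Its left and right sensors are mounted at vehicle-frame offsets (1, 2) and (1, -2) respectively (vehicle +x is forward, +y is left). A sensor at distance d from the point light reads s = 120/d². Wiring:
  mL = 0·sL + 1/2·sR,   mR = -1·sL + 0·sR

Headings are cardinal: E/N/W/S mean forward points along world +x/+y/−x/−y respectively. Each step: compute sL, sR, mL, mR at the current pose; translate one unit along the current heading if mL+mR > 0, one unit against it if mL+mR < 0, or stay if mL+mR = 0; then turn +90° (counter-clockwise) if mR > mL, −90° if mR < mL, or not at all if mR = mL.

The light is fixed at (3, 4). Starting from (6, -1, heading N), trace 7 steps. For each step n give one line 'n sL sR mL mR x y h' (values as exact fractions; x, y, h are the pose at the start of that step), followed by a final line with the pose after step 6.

n=0: pose=(6,-1,N); sL=120/17, sR=120/41; mL=60/41, mR=-120/17; mL+mR=-3900/697 → advance -1; mR−mL=-5940/697 → turn -1·90°
n=1: pose=(6,-2,E); sL=15/4, sR=3/2; mL=3/4, mR=-15/4; mL+mR=-3 → advance -1; mR−mL=-9/2 → turn -1·90°
n=2: pose=(5,-2,S); sL=24/13, sR=120/49; mL=60/49, mR=-24/13; mL+mR=-396/637 → advance -1; mR−mL=-1956/637 → turn -1·90°
n=3: pose=(5,-1,W); sL=12/5, sR=12; mL=6, mR=-12/5; mL+mR=18/5 → advance +1; mR−mL=-42/5 → turn -1·90°
n=4: pose=(4,-1,N); sL=120/17, sR=24/5; mL=12/5, mR=-120/17; mL+mR=-396/85 → advance -1; mR−mL=-804/85 → turn -1·90°
n=5: pose=(4,-2,E); sL=6, sR=30/17; mL=15/17, mR=-6; mL+mR=-87/17 → advance -1; mR−mL=-117/17 → turn -1·90°
n=6: pose=(3,-2,S); sL=120/53, sR=120/53; mL=60/53, mR=-120/53; mL+mR=-60/53 → advance -1; mR−mL=-180/53 → turn -1·90°

0 120/17 120/41 60/41 -120/17 6 -1 N
1 15/4 3/2 3/4 -15/4 6 -2 E
2 24/13 120/49 60/49 -24/13 5 -2 S
3 12/5 12 6 -12/5 5 -1 W
4 120/17 24/5 12/5 -120/17 4 -1 N
5 6 30/17 15/17 -6 4 -2 E
6 120/53 120/53 60/53 -120/53 3 -2 S
final 3 -1 W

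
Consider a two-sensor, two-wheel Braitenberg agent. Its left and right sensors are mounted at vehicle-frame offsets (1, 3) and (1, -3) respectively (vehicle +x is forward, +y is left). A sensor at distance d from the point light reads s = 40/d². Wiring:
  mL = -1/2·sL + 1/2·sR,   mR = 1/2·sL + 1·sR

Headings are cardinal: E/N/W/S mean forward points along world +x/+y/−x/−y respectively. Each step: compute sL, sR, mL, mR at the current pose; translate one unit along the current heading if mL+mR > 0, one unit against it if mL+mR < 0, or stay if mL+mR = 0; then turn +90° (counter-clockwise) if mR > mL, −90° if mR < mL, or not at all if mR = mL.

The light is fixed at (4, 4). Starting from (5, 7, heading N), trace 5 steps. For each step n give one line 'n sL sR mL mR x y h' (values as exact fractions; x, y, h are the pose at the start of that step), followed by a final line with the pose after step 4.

n=0: pose=(5,7,N); sL=2, sR=5/4; mL=-3/8, mR=9/4; mL+mR=15/8 → advance +1; mR−mL=21/8 → turn +1·90°
n=1: pose=(5,8,W); sL=40, sR=40/49; mL=-960/49, mR=1020/49; mL+mR=60/49 → advance +1; mR−mL=1980/49 → turn +1·90°
n=2: pose=(4,8,S); sL=20/9, sR=20/9; mL=0, mR=10/3; mL+mR=10/3 → advance +1; mR−mL=10/3 → turn +1·90°
n=3: pose=(4,7,E); sL=40/37, sR=40; mL=720/37, mR=1500/37; mL+mR=60 → advance +1; mR−mL=780/37 → turn +1·90°
n=4: pose=(5,7,N); sL=2, sR=5/4; mL=-3/8, mR=9/4; mL+mR=15/8 → advance +1; mR−mL=21/8 → turn +1·90°

0 2 5/4 -3/8 9/4 5 7 N
1 40 40/49 -960/49 1020/49 5 8 W
2 20/9 20/9 0 10/3 4 8 S
3 40/37 40 720/37 1500/37 4 7 E
4 2 5/4 -3/8 9/4 5 7 N
final 5 8 W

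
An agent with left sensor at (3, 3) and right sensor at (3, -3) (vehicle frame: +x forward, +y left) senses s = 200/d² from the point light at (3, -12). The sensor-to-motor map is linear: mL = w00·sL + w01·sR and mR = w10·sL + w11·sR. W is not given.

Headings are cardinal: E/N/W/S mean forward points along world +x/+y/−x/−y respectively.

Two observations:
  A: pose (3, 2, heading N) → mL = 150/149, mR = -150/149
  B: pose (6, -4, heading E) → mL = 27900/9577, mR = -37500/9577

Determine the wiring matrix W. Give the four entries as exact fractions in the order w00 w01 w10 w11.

obs A: pose=(3,2,N) → sL=100/149, sR=100/149, mL=150/149, mR=-150/149
obs B: pose=(6,-4,E) → sL=200/157, sR=200/61, mL=27900/9577, mR=-37500/9577
sensor matrix S = [[100/149, 100/149], [200/157, 200/61]]; det S = 1920000/1426973
solve [mL_A; mL_B] = S·[w00; w01] and [mR_A; mR_B] = S·[w10; w11]:
  w00 = 1, w01 = 1/2, w10 = -1/2, w11 = -1

1 1/2 -1/2 -1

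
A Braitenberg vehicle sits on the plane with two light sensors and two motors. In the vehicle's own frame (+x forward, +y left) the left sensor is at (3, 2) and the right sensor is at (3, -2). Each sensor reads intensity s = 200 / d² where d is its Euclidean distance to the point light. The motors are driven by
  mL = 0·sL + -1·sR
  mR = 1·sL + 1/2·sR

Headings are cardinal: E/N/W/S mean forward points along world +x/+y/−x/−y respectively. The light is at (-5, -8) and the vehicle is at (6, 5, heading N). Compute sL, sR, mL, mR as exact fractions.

left sensor world pos  = (4, 8); dL² = 337
right sensor world pos = (8, 8); dR² = 425
sL = 200/337 = 200/337
sR = 200/425 = 8/17
mL = 0·sL + -1·sR = -8/17
mR = 1·sL + 1/2·sR = 4748/5729

200/337 8/17 -8/17 4748/5729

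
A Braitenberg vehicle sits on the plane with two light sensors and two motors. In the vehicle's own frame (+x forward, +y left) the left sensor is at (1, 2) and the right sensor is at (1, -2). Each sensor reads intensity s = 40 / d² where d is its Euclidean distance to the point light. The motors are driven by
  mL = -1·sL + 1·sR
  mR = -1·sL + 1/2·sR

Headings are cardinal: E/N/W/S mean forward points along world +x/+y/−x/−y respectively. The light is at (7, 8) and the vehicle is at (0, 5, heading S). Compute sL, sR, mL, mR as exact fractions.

40/41 40/97 -2240/3977 -3060/3977

left sensor world pos  = (2, 4); dL² = 41
right sensor world pos = (-2, 4); dR² = 97
sL = 40/41 = 40/41
sR = 40/97 = 40/97
mL = -1·sL + 1·sR = -2240/3977
mR = -1·sL + 1/2·sR = -3060/3977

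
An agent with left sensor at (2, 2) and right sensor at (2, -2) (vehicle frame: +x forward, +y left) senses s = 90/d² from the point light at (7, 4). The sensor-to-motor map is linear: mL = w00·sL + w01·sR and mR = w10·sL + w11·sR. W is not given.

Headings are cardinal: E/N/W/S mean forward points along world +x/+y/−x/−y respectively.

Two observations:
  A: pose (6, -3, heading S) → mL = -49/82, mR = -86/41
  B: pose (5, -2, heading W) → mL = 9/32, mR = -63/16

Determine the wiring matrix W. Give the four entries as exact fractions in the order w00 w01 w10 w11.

obs A: pose=(6,-3,S) → sL=45/41, sR=1, mL=-49/82, mR=-86/41
obs B: pose=(5,-2,W) → sL=9/8, sR=45/16, mL=9/32, mR=-63/16
sensor matrix S = [[45/41, 1], [9/8, 45/16]]; det S = 1287/656
solve [mL_A; mL_B] = S·[w00; w01] and [mR_A; mR_B] = S·[w10; w11]:
  w00 = -1, w01 = 1/2, w10 = -1, w11 = -1

-1 1/2 -1 -1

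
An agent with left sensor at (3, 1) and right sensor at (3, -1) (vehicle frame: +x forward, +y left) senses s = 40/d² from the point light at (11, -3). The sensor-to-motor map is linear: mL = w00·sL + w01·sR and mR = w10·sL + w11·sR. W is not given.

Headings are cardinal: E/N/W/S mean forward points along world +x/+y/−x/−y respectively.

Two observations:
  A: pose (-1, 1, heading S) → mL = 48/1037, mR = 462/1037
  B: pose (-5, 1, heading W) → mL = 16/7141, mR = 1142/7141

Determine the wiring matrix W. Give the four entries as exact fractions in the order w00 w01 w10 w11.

1/2 -1/2 1 1/2

obs A: pose=(-1,1,S) → sL=20/61, sR=4/17, mL=48/1037, mR=462/1037
obs B: pose=(-5,1,W) → sL=4/37, sR=20/193, mL=16/7141, mR=1142/7141
sensor matrix S = [[20/61, 4/17], [4/37, 20/193]]; det S = 63232/7405217
solve [mL_A; mL_B] = S·[w00; w01] and [mR_A; mR_B] = S·[w10; w11]:
  w00 = 1/2, w01 = -1/2, w10 = 1, w11 = 1/2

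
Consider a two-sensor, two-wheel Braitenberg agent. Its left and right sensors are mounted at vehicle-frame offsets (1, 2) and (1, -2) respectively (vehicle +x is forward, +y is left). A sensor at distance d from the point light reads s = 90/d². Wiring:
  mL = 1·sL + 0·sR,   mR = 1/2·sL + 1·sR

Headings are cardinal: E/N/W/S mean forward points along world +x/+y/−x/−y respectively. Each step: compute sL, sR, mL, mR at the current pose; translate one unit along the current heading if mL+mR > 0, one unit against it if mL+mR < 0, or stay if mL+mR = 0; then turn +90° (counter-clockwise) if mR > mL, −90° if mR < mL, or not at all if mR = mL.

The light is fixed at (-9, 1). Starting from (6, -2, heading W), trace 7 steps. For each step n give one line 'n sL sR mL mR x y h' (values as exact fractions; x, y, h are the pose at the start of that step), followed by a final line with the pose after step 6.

0 90/221 90/197 90/221 28755/43537 6 -2 W
1 45/136 9/16 45/136 99/136 5 -2 S
2 90/229 10/29 90/229 3595/6641 5 -3 E
3 45/89 45/149 45/89 14715/26522 6 -3 N
4 90/221 90/197 90/221 28755/43537 6 -2 W
5 45/136 9/16 45/136 99/136 5 -2 S
6 90/229 10/29 90/229 3595/6641 5 -3 E
final 6 -3 N

n=0: pose=(6,-2,W); sL=90/221, sR=90/197; mL=90/221, mR=28755/43537; mL+mR=46485/43537 → advance +1; mR−mL=11025/43537 → turn +1·90°
n=1: pose=(5,-2,S); sL=45/136, sR=9/16; mL=45/136, mR=99/136; mL+mR=18/17 → advance +1; mR−mL=27/68 → turn +1·90°
n=2: pose=(5,-3,E); sL=90/229, sR=10/29; mL=90/229, mR=3595/6641; mL+mR=6205/6641 → advance +1; mR−mL=985/6641 → turn +1·90°
n=3: pose=(6,-3,N); sL=45/89, sR=45/149; mL=45/89, mR=14715/26522; mL+mR=28125/26522 → advance +1; mR−mL=1305/26522 → turn +1·90°
n=4: pose=(6,-2,W); sL=90/221, sR=90/197; mL=90/221, mR=28755/43537; mL+mR=46485/43537 → advance +1; mR−mL=11025/43537 → turn +1·90°
n=5: pose=(5,-2,S); sL=45/136, sR=9/16; mL=45/136, mR=99/136; mL+mR=18/17 → advance +1; mR−mL=27/68 → turn +1·90°
n=6: pose=(5,-3,E); sL=90/229, sR=10/29; mL=90/229, mR=3595/6641; mL+mR=6205/6641 → advance +1; mR−mL=985/6641 → turn +1·90°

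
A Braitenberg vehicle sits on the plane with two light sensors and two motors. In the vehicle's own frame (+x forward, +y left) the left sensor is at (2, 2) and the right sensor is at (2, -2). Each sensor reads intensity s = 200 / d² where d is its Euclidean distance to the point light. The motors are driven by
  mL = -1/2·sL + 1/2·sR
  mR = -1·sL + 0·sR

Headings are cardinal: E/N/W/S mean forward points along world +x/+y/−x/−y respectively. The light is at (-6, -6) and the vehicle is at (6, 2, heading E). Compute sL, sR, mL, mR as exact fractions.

25/37 25/29 100/1073 -25/37

left sensor world pos  = (8, 4); dL² = 296
right sensor world pos = (8, 0); dR² = 232
sL = 200/296 = 25/37
sR = 200/232 = 25/29
mL = -1/2·sL + 1/2·sR = 100/1073
mR = -1·sL + 0·sR = -25/37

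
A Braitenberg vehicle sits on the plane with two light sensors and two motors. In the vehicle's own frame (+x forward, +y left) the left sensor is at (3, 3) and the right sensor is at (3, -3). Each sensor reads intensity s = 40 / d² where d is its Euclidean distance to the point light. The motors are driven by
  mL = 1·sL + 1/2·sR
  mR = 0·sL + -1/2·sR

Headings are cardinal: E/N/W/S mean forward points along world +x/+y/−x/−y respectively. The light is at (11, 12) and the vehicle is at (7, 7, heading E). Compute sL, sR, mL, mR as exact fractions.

left sensor world pos  = (10, 10); dL² = 5
right sensor world pos = (10, 4); dR² = 65
sL = 40/5 = 8
sR = 40/65 = 8/13
mL = 1·sL + 1/2·sR = 108/13
mR = 0·sL + -1/2·sR = -4/13

8 8/13 108/13 -4/13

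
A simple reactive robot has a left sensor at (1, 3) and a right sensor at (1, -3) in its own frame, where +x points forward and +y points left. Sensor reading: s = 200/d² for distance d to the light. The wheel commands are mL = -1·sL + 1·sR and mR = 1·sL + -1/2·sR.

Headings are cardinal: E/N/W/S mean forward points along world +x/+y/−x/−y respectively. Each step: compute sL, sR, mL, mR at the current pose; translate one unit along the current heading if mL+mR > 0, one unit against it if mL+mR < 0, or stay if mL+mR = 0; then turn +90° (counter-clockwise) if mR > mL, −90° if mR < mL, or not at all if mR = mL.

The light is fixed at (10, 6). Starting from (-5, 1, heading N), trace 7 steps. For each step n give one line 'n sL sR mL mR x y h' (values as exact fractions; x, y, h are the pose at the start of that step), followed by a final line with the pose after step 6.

0 10/17 5/4 45/68 -5/136 -5 1 N
1 200/197 40/49 -1920/9653 5860/9653 -5 2 E
2 100/149 20/13 1680/1937 -190/1937 -4 2 N
3 200/169 40/41 -1440/6929 4820/6929 -4 3 E
4 10/13 25/13 15/13 -5/26 -3 3 N
5 40/29 200/169 -960/4901 3860/4901 -3 4 E
6 100/113 100/41 7200/4633 -1550/4633 -2 4 N
final -2 5 E

n=0: pose=(-5,1,N); sL=10/17, sR=5/4; mL=45/68, mR=-5/136; mL+mR=5/8 → advance +1; mR−mL=-95/136 → turn -1·90°
n=1: pose=(-5,2,E); sL=200/197, sR=40/49; mL=-1920/9653, mR=5860/9653; mL+mR=20/49 → advance +1; mR−mL=7780/9653 → turn +1·90°
n=2: pose=(-4,2,N); sL=100/149, sR=20/13; mL=1680/1937, mR=-190/1937; mL+mR=10/13 → advance +1; mR−mL=-1870/1937 → turn -1·90°
n=3: pose=(-4,3,E); sL=200/169, sR=40/41; mL=-1440/6929, mR=4820/6929; mL+mR=20/41 → advance +1; mR−mL=6260/6929 → turn +1·90°
n=4: pose=(-3,3,N); sL=10/13, sR=25/13; mL=15/13, mR=-5/26; mL+mR=25/26 → advance +1; mR−mL=-35/26 → turn -1·90°
n=5: pose=(-3,4,E); sL=40/29, sR=200/169; mL=-960/4901, mR=3860/4901; mL+mR=100/169 → advance +1; mR−mL=4820/4901 → turn +1·90°
n=6: pose=(-2,4,N); sL=100/113, sR=100/41; mL=7200/4633, mR=-1550/4633; mL+mR=50/41 → advance +1; mR−mL=-8750/4633 → turn -1·90°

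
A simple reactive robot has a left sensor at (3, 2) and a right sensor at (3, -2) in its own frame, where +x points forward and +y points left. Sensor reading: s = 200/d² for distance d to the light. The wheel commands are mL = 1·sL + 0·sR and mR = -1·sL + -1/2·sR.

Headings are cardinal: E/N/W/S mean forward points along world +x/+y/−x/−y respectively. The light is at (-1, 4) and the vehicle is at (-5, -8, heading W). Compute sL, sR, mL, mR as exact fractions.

40/49 200/149 40/49 -10860/7301

left sensor world pos  = (-8, -10); dL² = 245
right sensor world pos = (-8, -6); dR² = 149
sL = 200/245 = 40/49
sR = 200/149 = 200/149
mL = 1·sL + 0·sR = 40/49
mR = -1·sL + -1/2·sR = -10860/7301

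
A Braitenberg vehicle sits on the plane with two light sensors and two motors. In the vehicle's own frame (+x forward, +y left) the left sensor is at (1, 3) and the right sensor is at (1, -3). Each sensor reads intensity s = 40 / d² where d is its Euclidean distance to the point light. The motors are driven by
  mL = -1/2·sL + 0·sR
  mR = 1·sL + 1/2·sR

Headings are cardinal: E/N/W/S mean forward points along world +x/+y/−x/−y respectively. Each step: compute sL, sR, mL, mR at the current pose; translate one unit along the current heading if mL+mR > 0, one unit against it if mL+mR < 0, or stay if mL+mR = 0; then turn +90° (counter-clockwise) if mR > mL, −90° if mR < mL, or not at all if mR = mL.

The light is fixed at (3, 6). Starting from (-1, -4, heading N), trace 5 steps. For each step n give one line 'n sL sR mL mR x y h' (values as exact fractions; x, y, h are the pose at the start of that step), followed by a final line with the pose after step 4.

0 4/13 20/41 -2/13 294/533 -1 -4 N
1 40/169 40/61 -20/169 5820/10309 -1 -3 W
2 5/13 10/41 -5/26 270/533 -2 -3 S
3 8/13 8/37 -4/13 348/481 -2 -4 E
4 4/13 20/41 -2/13 294/533 -1 -4 N
final -1 -3 W

n=0: pose=(-1,-4,N); sL=4/13, sR=20/41; mL=-2/13, mR=294/533; mL+mR=212/533 → advance +1; mR−mL=376/533 → turn +1·90°
n=1: pose=(-1,-3,W); sL=40/169, sR=40/61; mL=-20/169, mR=5820/10309; mL+mR=4600/10309 → advance +1; mR−mL=7040/10309 → turn +1·90°
n=2: pose=(-2,-3,S); sL=5/13, sR=10/41; mL=-5/26, mR=270/533; mL+mR=335/1066 → advance +1; mR−mL=745/1066 → turn +1·90°
n=3: pose=(-2,-4,E); sL=8/13, sR=8/37; mL=-4/13, mR=348/481; mL+mR=200/481 → advance +1; mR−mL=496/481 → turn +1·90°
n=4: pose=(-1,-4,N); sL=4/13, sR=20/41; mL=-2/13, mR=294/533; mL+mR=212/533 → advance +1; mR−mL=376/533 → turn +1·90°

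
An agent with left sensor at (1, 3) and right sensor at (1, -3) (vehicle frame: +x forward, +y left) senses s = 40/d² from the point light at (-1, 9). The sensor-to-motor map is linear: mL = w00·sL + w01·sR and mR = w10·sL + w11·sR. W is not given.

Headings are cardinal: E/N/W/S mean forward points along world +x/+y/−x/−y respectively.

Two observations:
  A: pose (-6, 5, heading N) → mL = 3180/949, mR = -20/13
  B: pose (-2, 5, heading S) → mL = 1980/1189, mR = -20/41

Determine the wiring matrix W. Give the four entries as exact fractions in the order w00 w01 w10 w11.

obs A: pose=(-6,5,N) → sL=40/73, sR=40/13, mL=3180/949, mR=-20/13
obs B: pose=(-2,5,S) → sL=40/29, sR=40/41, mL=1980/1189, mR=-20/41
sensor matrix S = [[40/73, 40/13], [40/29, 40/41]]; det S = -4185600/1128361
solve [mL_A; mL_B] = S·[w00; w01] and [mR_A; mR_B] = S·[w10; w11]:
  w00 = 1/2, w01 = 1, w10 = 0, w11 = -1/2

1/2 1 0 -1/2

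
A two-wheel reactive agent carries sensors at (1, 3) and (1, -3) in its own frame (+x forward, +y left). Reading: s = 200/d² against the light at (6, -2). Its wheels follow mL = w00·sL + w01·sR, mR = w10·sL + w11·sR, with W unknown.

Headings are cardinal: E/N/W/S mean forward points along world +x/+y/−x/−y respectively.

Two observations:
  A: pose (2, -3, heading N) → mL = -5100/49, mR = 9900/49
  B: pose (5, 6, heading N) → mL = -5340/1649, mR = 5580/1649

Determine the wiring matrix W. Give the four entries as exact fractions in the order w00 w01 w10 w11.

-1 -1/2 1/2 1

obs A: pose=(2,-3,N) → sL=200/49, sR=200, mL=-5100/49, mR=9900/49
obs B: pose=(5,6,N) → sL=200/97, sR=40/17, mL=-5340/1649, mR=5580/1649
sensor matrix S = [[200/49, 200], [200/97, 40/17]]; det S = -32544000/80801
solve [mL_A; mL_B] = S·[w00; w01] and [mR_A; mR_B] = S·[w10; w11]:
  w00 = -1, w01 = -1/2, w10 = 1/2, w11 = 1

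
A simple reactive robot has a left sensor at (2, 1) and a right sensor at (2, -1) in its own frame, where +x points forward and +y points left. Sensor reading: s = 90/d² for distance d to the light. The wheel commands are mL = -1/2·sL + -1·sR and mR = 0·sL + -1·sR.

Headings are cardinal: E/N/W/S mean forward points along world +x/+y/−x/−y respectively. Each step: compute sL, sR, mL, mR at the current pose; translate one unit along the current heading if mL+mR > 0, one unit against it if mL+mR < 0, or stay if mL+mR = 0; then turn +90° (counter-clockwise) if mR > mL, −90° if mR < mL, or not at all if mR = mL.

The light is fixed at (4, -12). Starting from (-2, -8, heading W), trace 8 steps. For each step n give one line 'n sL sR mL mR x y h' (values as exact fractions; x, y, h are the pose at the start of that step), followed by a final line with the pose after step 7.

n=0: pose=(-2,-8,W); sL=90/73, sR=90/89; mL=-10575/6497, mR=-90/89; mL+mR=-17145/6497 → advance -1; mR−mL=45/73 → turn +1·90°
n=1: pose=(-1,-8,S); sL=9/2, sR=9/4; mL=-9/2, mR=-9/4; mL+mR=-27/4 → advance -1; mR−mL=9/4 → turn +1·90°
n=2: pose=(-1,-7,E); sL=2, sR=18/5; mL=-23/5, mR=-18/5; mL+mR=-41/5 → advance -1; mR−mL=1 → turn +1·90°
n=3: pose=(-2,-7,N); sL=45/49, sR=45/37; mL=-6075/3626, mR=-45/37; mL+mR=-10485/3626 → advance -1; mR−mL=45/98 → turn +1·90°
n=4: pose=(-2,-8,W); sL=90/73, sR=90/89; mL=-10575/6497, mR=-90/89; mL+mR=-17145/6497 → advance -1; mR−mL=45/73 → turn +1·90°
n=5: pose=(-1,-8,S); sL=9/2, sR=9/4; mL=-9/2, mR=-9/4; mL+mR=-27/4 → advance -1; mR−mL=9/4 → turn +1·90°
n=6: pose=(-1,-7,E); sL=2, sR=18/5; mL=-23/5, mR=-18/5; mL+mR=-41/5 → advance -1; mR−mL=1 → turn +1·90°
n=7: pose=(-2,-7,N); sL=45/49, sR=45/37; mL=-6075/3626, mR=-45/37; mL+mR=-10485/3626 → advance -1; mR−mL=45/98 → turn +1·90°

0 90/73 90/89 -10575/6497 -90/89 -2 -8 W
1 9/2 9/4 -9/2 -9/4 -1 -8 S
2 2 18/5 -23/5 -18/5 -1 -7 E
3 45/49 45/37 -6075/3626 -45/37 -2 -7 N
4 90/73 90/89 -10575/6497 -90/89 -2 -8 W
5 9/2 9/4 -9/2 -9/4 -1 -8 S
6 2 18/5 -23/5 -18/5 -1 -7 E
7 45/49 45/37 -6075/3626 -45/37 -2 -7 N
final -2 -8 W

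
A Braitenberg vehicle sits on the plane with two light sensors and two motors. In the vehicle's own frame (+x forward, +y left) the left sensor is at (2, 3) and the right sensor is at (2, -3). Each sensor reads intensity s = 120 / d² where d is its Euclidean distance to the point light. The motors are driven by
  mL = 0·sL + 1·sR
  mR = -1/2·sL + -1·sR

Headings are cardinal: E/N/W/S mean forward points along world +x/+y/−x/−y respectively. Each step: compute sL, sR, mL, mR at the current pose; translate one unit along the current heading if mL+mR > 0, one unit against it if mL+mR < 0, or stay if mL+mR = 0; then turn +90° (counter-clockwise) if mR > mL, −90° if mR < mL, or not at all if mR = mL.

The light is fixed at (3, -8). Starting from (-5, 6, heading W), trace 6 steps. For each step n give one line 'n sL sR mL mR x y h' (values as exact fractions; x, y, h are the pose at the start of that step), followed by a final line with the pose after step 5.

n=0: pose=(-5,6,W); sL=120/221, sR=120/389; mL=120/389, mR=-49860/85969; mL+mR=-60/221 → advance -1; mR−mL=-76380/85969 → turn -1·90°
n=1: pose=(-4,6,N); sL=30/89, sR=15/34; mL=15/34, mR=-1845/3026; mL+mR=-15/89 → advance -1; mR−mL=-1590/1513 → turn -1·90°
n=2: pose=(-4,5,E); sL=120/281, sR=24/25; mL=24/25, mR=-8244/7025; mL+mR=-60/281 → advance -1; mR−mL=-14988/7025 → turn -1·90°
n=3: pose=(-5,5,S); sL=60/73, sR=60/121; mL=60/121, mR=-8010/8833; mL+mR=-30/73 → advance -1; mR−mL=-12390/8833 → turn -1·90°
n=4: pose=(-5,6,W); sL=120/221, sR=120/389; mL=120/389, mR=-49860/85969; mL+mR=-60/221 → advance -1; mR−mL=-76380/85969 → turn -1·90°
n=5: pose=(-4,6,N); sL=30/89, sR=15/34; mL=15/34, mR=-1845/3026; mL+mR=-15/89 → advance -1; mR−mL=-1590/1513 → turn -1·90°

0 120/221 120/389 120/389 -49860/85969 -5 6 W
1 30/89 15/34 15/34 -1845/3026 -4 6 N
2 120/281 24/25 24/25 -8244/7025 -4 5 E
3 60/73 60/121 60/121 -8010/8833 -5 5 S
4 120/221 120/389 120/389 -49860/85969 -5 6 W
5 30/89 15/34 15/34 -1845/3026 -4 6 N
final -4 5 E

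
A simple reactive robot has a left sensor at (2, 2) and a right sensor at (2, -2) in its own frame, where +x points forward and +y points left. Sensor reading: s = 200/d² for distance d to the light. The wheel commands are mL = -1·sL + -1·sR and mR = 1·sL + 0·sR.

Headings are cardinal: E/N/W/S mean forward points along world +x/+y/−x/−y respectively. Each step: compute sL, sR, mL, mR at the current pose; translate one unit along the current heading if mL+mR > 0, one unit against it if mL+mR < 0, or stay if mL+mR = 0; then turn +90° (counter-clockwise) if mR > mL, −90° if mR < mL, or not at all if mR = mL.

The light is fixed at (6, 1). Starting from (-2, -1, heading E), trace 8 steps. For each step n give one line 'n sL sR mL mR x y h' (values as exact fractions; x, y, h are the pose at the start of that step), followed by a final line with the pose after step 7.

n=0: pose=(-2,-1,E); sL=50/9, sR=50/13; mL=-1100/117, mR=50/9; mL+mR=-50/13 → advance -1; mR−mL=1750/117 → turn +1·90°
n=1: pose=(-3,-1,N); sL=200/121, sR=200/49; mL=-34000/5929, mR=200/121; mL+mR=-200/49 → advance -1; mR−mL=43800/5929 → turn +1·90°
n=2: pose=(-3,-2,W); sL=100/73, sR=100/61; mL=-13400/4453, mR=100/73; mL+mR=-100/61 → advance -1; mR−mL=19500/4453 → turn +1·90°
n=3: pose=(-2,-2,S); sL=200/61, sR=8/5; mL=-1488/305, mR=200/61; mL+mR=-8/5 → advance -1; mR−mL=2488/305 → turn +1·90°
n=4: pose=(-2,-1,E); sL=50/9, sR=50/13; mL=-1100/117, mR=50/9; mL+mR=-50/13 → advance -1; mR−mL=1750/117 → turn +1·90°
n=5: pose=(-3,-1,N); sL=200/121, sR=200/49; mL=-34000/5929, mR=200/121; mL+mR=-200/49 → advance -1; mR−mL=43800/5929 → turn +1·90°
n=6: pose=(-3,-2,W); sL=100/73, sR=100/61; mL=-13400/4453, mR=100/73; mL+mR=-100/61 → advance -1; mR−mL=19500/4453 → turn +1·90°
n=7: pose=(-2,-2,S); sL=200/61, sR=8/5; mL=-1488/305, mR=200/61; mL+mR=-8/5 → advance -1; mR−mL=2488/305 → turn +1·90°

0 50/9 50/13 -1100/117 50/9 -2 -1 E
1 200/121 200/49 -34000/5929 200/121 -3 -1 N
2 100/73 100/61 -13400/4453 100/73 -3 -2 W
3 200/61 8/5 -1488/305 200/61 -2 -2 S
4 50/9 50/13 -1100/117 50/9 -2 -1 E
5 200/121 200/49 -34000/5929 200/121 -3 -1 N
6 100/73 100/61 -13400/4453 100/73 -3 -2 W
7 200/61 8/5 -1488/305 200/61 -2 -2 S
final -2 -1 E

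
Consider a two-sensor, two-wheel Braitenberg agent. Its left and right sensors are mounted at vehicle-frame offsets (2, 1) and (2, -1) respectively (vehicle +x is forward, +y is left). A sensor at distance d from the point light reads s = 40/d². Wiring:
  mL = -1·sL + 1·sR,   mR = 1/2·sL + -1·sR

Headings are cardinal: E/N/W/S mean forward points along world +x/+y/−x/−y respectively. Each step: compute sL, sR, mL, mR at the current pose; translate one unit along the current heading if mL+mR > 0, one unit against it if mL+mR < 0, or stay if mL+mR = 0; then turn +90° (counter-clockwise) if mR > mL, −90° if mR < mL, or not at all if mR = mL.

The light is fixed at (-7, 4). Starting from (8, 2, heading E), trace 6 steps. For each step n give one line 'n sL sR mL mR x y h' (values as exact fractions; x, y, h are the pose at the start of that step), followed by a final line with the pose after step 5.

n=0: pose=(8,2,E); sL=4/29, sR=20/149; mL=-16/4321, mR=-282/4321; mL+mR=-2/29 → advance -1; mR−mL=-266/4321 → turn -1·90°
n=1: pose=(7,2,S); sL=40/241, sR=8/37; mL=448/8917, mR=-1188/8917; mL+mR=-20/241 → advance -1; mR−mL=-1636/8917 → turn -1·90°
n=2: pose=(7,3,W); sL=10/37, sR=5/18; mL=5/666, mR=-95/666; mL+mR=-5/37 → advance -1; mR−mL=-50/333 → turn -1·90°
n=3: pose=(8,3,N); sL=40/197, sR=40/257; mL=-2400/50629, mR=-2740/50629; mL+mR=-20/197 → advance -1; mR−mL=-340/50629 → turn -1·90°
n=4: pose=(8,2,E); sL=4/29, sR=20/149; mL=-16/4321, mR=-282/4321; mL+mR=-2/29 → advance -1; mR−mL=-266/4321 → turn -1·90°
n=5: pose=(7,2,S); sL=40/241, sR=8/37; mL=448/8917, mR=-1188/8917; mL+mR=-20/241 → advance -1; mR−mL=-1636/8917 → turn -1·90°

0 4/29 20/149 -16/4321 -282/4321 8 2 E
1 40/241 8/37 448/8917 -1188/8917 7 2 S
2 10/37 5/18 5/666 -95/666 7 3 W
3 40/197 40/257 -2400/50629 -2740/50629 8 3 N
4 4/29 20/149 -16/4321 -282/4321 8 2 E
5 40/241 8/37 448/8917 -1188/8917 7 2 S
final 7 3 W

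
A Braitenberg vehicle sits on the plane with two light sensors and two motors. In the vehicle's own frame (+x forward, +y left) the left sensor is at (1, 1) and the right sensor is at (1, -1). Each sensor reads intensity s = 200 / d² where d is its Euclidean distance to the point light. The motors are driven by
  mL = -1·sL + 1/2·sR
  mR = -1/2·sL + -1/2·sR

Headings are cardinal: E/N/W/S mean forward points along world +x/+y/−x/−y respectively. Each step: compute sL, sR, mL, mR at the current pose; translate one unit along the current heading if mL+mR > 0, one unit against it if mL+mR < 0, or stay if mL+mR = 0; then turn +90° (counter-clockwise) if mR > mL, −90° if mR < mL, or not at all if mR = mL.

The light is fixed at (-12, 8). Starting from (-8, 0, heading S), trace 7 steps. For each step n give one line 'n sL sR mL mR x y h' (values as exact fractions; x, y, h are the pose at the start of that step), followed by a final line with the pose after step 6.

n=0: pose=(-8,0,S); sL=100/53, sR=20/9; mL=-370/477, mR=-980/477; mL+mR=-150/53 → advance -1; mR−mL=-610/477 → turn -1·90°
n=1: pose=(-8,1,W); sL=200/73, sR=40/9; mL=-340/657, mR=-2360/657; mL+mR=-300/73 → advance -1; mR−mL=-2020/657 → turn -1·90°
n=2: pose=(-7,1,N); sL=50/13, sR=25/9; mL=-575/234, mR=-775/234; mL+mR=-75/13 → advance -1; mR−mL=-100/117 → turn -1·90°
n=3: pose=(-7,0,E); sL=40/17, sR=200/117; mL=-2980/1989, mR=-4040/1989; mL+mR=-60/17 → advance -1; mR−mL=-1060/1989 → turn -1·90°
n=4: pose=(-8,0,S); sL=100/53, sR=20/9; mL=-370/477, mR=-980/477; mL+mR=-150/53 → advance -1; mR−mL=-610/477 → turn -1·90°
n=5: pose=(-8,1,W); sL=200/73, sR=40/9; mL=-340/657, mR=-2360/657; mL+mR=-300/73 → advance -1; mR−mL=-2020/657 → turn -1·90°
n=6: pose=(-7,1,N); sL=50/13, sR=25/9; mL=-575/234, mR=-775/234; mL+mR=-75/13 → advance -1; mR−mL=-100/117 → turn -1·90°

0 100/53 20/9 -370/477 -980/477 -8 0 S
1 200/73 40/9 -340/657 -2360/657 -8 1 W
2 50/13 25/9 -575/234 -775/234 -7 1 N
3 40/17 200/117 -2980/1989 -4040/1989 -7 0 E
4 100/53 20/9 -370/477 -980/477 -8 0 S
5 200/73 40/9 -340/657 -2360/657 -8 1 W
6 50/13 25/9 -575/234 -775/234 -7 1 N
final -7 0 E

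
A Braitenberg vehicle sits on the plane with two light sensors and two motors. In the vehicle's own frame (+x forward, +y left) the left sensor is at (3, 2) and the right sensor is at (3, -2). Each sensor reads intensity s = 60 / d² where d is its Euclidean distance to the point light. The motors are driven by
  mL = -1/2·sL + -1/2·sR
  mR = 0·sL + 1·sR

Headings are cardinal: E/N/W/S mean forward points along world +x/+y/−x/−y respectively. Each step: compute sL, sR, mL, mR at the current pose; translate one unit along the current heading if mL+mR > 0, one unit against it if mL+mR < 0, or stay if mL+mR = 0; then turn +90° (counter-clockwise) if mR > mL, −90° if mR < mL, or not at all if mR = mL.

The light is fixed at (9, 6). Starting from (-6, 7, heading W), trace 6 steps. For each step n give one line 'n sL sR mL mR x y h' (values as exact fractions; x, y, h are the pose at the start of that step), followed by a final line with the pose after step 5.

0 12/65 20/111 -1316/7215 20/111 -6 7 W
1 15/37 3/13 -153/481 3/13 -5 7 S
2 60/137 60/121 -7740/16577 60/121 -5 8 E
3 6/25 30/73 -594/1825 30/73 -4 8 N
4 60/257 60/281 -16140/72217 60/281 -4 9 W
5 3/5 15/49 -111/245 15/49 -3 9 S
final -3 10 E

n=0: pose=(-6,7,W); sL=12/65, sR=20/111; mL=-1316/7215, mR=20/111; mL+mR=-16/7215 → advance -1; mR−mL=872/2405 → turn +1·90°
n=1: pose=(-5,7,S); sL=15/37, sR=3/13; mL=-153/481, mR=3/13; mL+mR=-42/481 → advance -1; mR−mL=264/481 → turn +1·90°
n=2: pose=(-5,8,E); sL=60/137, sR=60/121; mL=-7740/16577, mR=60/121; mL+mR=480/16577 → advance +1; mR−mL=15960/16577 → turn +1·90°
n=3: pose=(-4,8,N); sL=6/25, sR=30/73; mL=-594/1825, mR=30/73; mL+mR=156/1825 → advance +1; mR−mL=1344/1825 → turn +1·90°
n=4: pose=(-4,9,W); sL=60/257, sR=60/281; mL=-16140/72217, mR=60/281; mL+mR=-720/72217 → advance -1; mR−mL=31560/72217 → turn +1·90°
n=5: pose=(-3,9,S); sL=3/5, sR=15/49; mL=-111/245, mR=15/49; mL+mR=-36/245 → advance -1; mR−mL=186/245 → turn +1·90°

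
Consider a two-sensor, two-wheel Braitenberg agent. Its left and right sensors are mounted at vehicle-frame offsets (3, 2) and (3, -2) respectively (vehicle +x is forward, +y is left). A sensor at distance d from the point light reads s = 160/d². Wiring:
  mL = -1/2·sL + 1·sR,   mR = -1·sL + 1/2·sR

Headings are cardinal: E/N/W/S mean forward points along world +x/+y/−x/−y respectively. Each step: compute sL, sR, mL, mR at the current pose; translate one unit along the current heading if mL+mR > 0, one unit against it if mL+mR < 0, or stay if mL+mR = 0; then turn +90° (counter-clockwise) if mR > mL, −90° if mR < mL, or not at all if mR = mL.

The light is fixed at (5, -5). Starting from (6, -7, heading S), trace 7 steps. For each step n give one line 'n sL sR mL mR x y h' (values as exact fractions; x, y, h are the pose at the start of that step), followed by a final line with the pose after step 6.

0 80/17 80/13 840/221 -360/221 6 -7 S
1 160/29 32 848/29 304/29 6 -8 W
2 40 40 20 -20 5 -8 N
3 16 80/17 -56/17 -232/17 5 -8 E
4 160/37 32/9 464/333 -848/333 4 -8 S
5 5 10 15/2 0 4 -7 W
6 160/17 160 2640/17 1200/17 3 -7 N
final 3 -6 E

n=0: pose=(6,-7,S); sL=80/17, sR=80/13; mL=840/221, mR=-360/221; mL+mR=480/221 → advance +1; mR−mL=-1200/221 → turn -1·90°
n=1: pose=(6,-8,W); sL=160/29, sR=32; mL=848/29, mR=304/29; mL+mR=1152/29 → advance +1; mR−mL=-544/29 → turn -1·90°
n=2: pose=(5,-8,N); sL=40, sR=40; mL=20, mR=-20; mL+mR=0 → advance +0; mR−mL=-40 → turn -1·90°
n=3: pose=(5,-8,E); sL=16, sR=80/17; mL=-56/17, mR=-232/17; mL+mR=-288/17 → advance -1; mR−mL=-176/17 → turn -1·90°
n=4: pose=(4,-8,S); sL=160/37, sR=32/9; mL=464/333, mR=-848/333; mL+mR=-128/111 → advance -1; mR−mL=-1312/333 → turn -1·90°
n=5: pose=(4,-7,W); sL=5, sR=10; mL=15/2, mR=0; mL+mR=15/2 → advance +1; mR−mL=-15/2 → turn -1·90°
n=6: pose=(3,-7,N); sL=160/17, sR=160; mL=2640/17, mR=1200/17; mL+mR=3840/17 → advance +1; mR−mL=-1440/17 → turn -1·90°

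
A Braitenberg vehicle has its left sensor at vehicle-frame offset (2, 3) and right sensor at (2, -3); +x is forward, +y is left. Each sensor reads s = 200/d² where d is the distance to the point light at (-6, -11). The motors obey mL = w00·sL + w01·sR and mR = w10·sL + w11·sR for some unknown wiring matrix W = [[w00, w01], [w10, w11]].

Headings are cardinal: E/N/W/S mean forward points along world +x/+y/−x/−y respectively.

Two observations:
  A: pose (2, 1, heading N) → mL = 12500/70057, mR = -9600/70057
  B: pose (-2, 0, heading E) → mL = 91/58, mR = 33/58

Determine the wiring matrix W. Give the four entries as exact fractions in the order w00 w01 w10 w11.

obs A: pose=(2,1,N) → sL=200/221, sR=200/317, mL=12500/70057, mR=-9600/70057
obs B: pose=(-2,0,E) → sL=25/29, sR=2, mL=91/58, mR=33/58
sensor matrix S = [[200/221, 200/317], [25/29, 2]]; det S = 2572200/2031653
solve [mL_A; mL_B] = S·[w00; w01] and [mR_A; mR_B] = S·[w10; w11]:
  w00 = -1/2, w01 = 1, w10 = -1/2, w11 = 1/2

-1/2 1 -1/2 1/2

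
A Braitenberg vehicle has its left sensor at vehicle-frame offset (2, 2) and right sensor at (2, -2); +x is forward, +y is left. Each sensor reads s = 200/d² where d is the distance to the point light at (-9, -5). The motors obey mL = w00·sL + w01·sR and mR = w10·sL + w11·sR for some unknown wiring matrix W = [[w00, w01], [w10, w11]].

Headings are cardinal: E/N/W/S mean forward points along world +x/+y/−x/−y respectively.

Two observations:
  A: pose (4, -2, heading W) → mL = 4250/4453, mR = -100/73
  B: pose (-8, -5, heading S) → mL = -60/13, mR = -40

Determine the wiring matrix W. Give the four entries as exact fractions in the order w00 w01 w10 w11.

1 -1/2 0 -1

obs A: pose=(4,-2,W) → sL=100/61, sR=100/73, mL=4250/4453, mR=-100/73
obs B: pose=(-8,-5,S) → sL=200/13, sR=40, mL=-60/13, mR=-40
sensor matrix S = [[100/61, 100/73], [200/13, 40]]; det S = 2576000/57889
solve [mL_A; mL_B] = S·[w00; w01] and [mR_A; mR_B] = S·[w10; w11]:
  w00 = 1, w01 = -1/2, w10 = 0, w11 = -1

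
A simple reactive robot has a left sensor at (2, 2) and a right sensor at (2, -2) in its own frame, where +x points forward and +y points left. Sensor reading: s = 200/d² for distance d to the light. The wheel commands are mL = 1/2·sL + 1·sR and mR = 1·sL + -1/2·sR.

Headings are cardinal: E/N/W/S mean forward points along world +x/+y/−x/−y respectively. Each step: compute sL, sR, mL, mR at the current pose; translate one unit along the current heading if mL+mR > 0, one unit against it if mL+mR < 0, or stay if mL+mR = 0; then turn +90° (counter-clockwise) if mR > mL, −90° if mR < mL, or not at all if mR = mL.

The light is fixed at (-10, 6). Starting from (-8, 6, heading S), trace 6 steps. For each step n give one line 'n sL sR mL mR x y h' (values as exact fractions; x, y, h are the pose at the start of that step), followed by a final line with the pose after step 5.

0 10 50 55 -15 -8 6 S
1 200/9 200 1900/9 -700/9 -8 5 W
2 100 20 70 90 -9 5 N
3 40 40 60 20 -9 6 W
4 25 25 75/2 25/2 -10 6 N
5 200/13 40 620/13 -60/13 -10 7 E
final -9 7 S

n=0: pose=(-8,6,S); sL=10, sR=50; mL=55, mR=-15; mL+mR=40 → advance +1; mR−mL=-70 → turn -1·90°
n=1: pose=(-8,5,W); sL=200/9, sR=200; mL=1900/9, mR=-700/9; mL+mR=400/3 → advance +1; mR−mL=-2600/9 → turn -1·90°
n=2: pose=(-9,5,N); sL=100, sR=20; mL=70, mR=90; mL+mR=160 → advance +1; mR−mL=20 → turn +1·90°
n=3: pose=(-9,6,W); sL=40, sR=40; mL=60, mR=20; mL+mR=80 → advance +1; mR−mL=-40 → turn -1·90°
n=4: pose=(-10,6,N); sL=25, sR=25; mL=75/2, mR=25/2; mL+mR=50 → advance +1; mR−mL=-25 → turn -1·90°
n=5: pose=(-10,7,E); sL=200/13, sR=40; mL=620/13, mR=-60/13; mL+mR=560/13 → advance +1; mR−mL=-680/13 → turn -1·90°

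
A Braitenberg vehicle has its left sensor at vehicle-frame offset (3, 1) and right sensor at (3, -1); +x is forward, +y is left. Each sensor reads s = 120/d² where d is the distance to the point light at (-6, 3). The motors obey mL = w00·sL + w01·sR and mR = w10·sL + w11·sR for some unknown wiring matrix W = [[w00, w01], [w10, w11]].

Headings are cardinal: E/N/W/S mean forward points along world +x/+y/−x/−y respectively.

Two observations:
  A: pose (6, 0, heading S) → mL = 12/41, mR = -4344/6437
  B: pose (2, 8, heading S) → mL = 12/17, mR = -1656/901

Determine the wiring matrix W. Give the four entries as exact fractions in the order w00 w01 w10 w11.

1/2 0 -1/2 -1/2

obs A: pose=(6,0,S) → sL=24/41, sR=120/157, mL=12/41, mR=-4344/6437
obs B: pose=(2,8,S) → sL=24/17, sR=120/53, mL=12/17, mR=-1656/901
sensor matrix S = [[24/41, 120/157], [24/17, 120/53]]; det S = 1428480/5799737
solve [mL_A; mL_B] = S·[w00; w01] and [mR_A; mR_B] = S·[w10; w11]:
  w00 = 1/2, w01 = 0, w10 = -1/2, w11 = -1/2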